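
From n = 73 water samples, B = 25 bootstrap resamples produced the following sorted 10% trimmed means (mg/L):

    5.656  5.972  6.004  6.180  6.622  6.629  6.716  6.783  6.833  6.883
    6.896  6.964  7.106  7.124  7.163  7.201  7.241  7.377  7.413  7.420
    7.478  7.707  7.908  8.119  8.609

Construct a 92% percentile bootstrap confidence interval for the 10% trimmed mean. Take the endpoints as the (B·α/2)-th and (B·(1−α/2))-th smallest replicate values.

α = 0.08; lower rank = 25 × 0.040 = 1; upper rank = 25 × 0.960 = 24.
The 1st smallest replicate is 5.656; the 24th is 8.119.

(5.656, 8.119)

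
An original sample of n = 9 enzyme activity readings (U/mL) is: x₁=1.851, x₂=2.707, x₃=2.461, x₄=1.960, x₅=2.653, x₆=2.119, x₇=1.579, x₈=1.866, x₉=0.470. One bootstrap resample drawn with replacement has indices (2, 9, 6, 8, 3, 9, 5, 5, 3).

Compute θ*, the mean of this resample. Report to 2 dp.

Resample values: 2.707, 0.470, 2.119, 1.866, 2.461, 0.470, 2.653, 2.653, 2.461.
Mean = (2.707 + 0.470 + 2.119 + 1.866 + 2.461 + 0.470 + 2.653 + 2.653 + 2.461) / 9 = 17.8600 / 9 = 1.98

θ* = 1.98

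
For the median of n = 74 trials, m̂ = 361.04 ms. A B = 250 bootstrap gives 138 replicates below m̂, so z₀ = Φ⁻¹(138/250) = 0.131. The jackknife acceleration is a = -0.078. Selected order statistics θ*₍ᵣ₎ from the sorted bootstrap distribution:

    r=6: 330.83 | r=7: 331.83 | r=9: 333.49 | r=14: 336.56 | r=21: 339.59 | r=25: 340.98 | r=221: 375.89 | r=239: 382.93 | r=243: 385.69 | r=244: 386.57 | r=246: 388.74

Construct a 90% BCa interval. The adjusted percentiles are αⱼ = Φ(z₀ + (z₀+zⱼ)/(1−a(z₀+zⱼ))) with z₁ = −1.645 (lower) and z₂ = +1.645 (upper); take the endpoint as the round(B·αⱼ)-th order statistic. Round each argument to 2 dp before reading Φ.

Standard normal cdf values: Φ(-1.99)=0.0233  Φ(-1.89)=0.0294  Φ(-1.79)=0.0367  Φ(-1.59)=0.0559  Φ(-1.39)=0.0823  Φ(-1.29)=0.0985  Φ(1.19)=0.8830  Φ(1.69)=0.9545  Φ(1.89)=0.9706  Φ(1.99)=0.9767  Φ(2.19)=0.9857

Lower: z₀ + z₁ = 0.131 + (-1.645) = -1.514; 1 − a(z₀+z₁) = 1 − (-0.078)(-1.514) = 0.8819; argument = 0.131 + (-1.514)/0.8819 = -1.5857 → -1.59.
α₁ = Φ(-1.59) = 0.0559; rank = round(250 × 0.0559) = 14; θ*₍14₎ = 336.56.
Upper: z₀ + z₂ = 1.776; 1 − a(z₀+z₂) = 1.1385; argument = 1.6909 → 1.69; α₂ = 0.9545; rank = 239; θ*₍239₎ = 382.93.

(336.56, 382.93)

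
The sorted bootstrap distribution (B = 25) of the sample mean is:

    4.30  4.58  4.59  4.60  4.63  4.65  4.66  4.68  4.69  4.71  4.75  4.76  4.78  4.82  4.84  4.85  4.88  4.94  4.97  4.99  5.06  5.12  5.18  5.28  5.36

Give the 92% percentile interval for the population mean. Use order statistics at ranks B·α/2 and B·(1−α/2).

(4.30, 5.28)

α = 0.08; lower rank = 25 × 0.040 = 1; upper rank = 25 × 0.960 = 24.
The 1st smallest replicate is 4.30; the 24th is 5.28.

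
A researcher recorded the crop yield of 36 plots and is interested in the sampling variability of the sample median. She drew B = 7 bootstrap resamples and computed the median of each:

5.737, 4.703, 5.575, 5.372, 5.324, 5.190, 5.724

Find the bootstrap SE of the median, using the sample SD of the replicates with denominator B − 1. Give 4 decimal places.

Bootstrap SE is the standard deviation of the 7 replicate medians.
Mean of replicates: (5.737 + 4.703 + 5.575 + 5.372 + 5.324 + 5.190 + 5.724) / 7 = 37.62500 / 7 = 5.37500
Sum of squared deviations: (+0.36200)² + (−0.67200)² + (+0.20000)² + (−0.00300)² + (−0.05100)² + (−0.18500)² + (+0.34900)² = 0.78126
Variance = 0.78126 / 6 = 0.13021
SE* = √0.13021

SE* = 0.3608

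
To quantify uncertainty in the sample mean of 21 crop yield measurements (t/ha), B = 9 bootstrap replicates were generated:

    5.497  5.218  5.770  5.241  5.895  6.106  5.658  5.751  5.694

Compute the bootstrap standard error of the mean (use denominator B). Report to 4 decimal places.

Bootstrap SE is the standard deviation of the 9 replicate means.
Mean of replicates: (5.497 + 5.218 + 5.770 + 5.241 + 5.895 + 6.106 + 5.658 + 5.751 + 5.694) / 9 = 50.83000 / 9 = 5.64778
Sum of squared deviations: (−0.15078)² + (−0.42978)² + (+0.12222)² + (−0.40678)² + (+0.24722)² + (+0.45822)² + (+0.01022)² + (+0.10322)² + (+0.04622)² = 0.67183
Variance = 0.67183 / 9 = 0.07465
SE* = √0.07465

SE* = 0.2732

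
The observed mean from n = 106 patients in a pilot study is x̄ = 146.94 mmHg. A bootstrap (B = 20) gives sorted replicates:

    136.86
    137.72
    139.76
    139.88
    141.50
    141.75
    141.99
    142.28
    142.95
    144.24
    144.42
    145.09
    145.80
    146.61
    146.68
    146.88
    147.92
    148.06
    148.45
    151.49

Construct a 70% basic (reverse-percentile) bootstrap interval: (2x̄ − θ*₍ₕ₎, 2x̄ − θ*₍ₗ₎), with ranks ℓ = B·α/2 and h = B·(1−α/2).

Percentile endpoints at ranks 3 and 17: θ*₍3₎ = 139.76, θ*₍17₎ = 147.92.
Basic interval reflects these around x̄:
  lower = 2 × 146.94 − 147.92 = 145.96
  upper = 2 × 146.94 − 139.76 = 154.12

(145.96, 154.12)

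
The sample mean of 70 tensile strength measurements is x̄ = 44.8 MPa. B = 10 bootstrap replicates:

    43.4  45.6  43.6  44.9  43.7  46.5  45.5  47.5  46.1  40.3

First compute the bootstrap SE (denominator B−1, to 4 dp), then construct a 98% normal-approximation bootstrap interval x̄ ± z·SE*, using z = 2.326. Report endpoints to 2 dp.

Mean of replicates = 44.7100; sum of squared deviations = 37.7890; SE* = √(37.7890/9) = 2.0491
Margin = 2.326 × 2.0491 = 4.766
Interval: 44.8 ± 4.766

(40.03, 49.57)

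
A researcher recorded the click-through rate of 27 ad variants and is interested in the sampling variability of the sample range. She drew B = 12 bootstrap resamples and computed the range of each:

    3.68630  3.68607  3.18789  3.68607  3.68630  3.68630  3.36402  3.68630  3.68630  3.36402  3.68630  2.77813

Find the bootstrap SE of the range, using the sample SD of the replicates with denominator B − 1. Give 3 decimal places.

SE* = 0.291

Bootstrap SE is the standard deviation of the 12 replicate ranges.
Mean of replicates: (3.68630 + 3.68607 + 3.18789 + 3.68607 + 3.68630 + 3.68630 + 3.36402 + 3.68630 + 3.68630 + 3.36402 + 3.68630 + 2.77813) / 12 = 42.184000 / 12 = 3.515333
Sum of squared deviations: (+0.170967)² + (+0.170737)² + (−0.327443)² + (+0.170737)² + (+0.170967)² + (+0.170967)² + (−0.151313)² + (+0.170967)² + (+0.170967)² + (−0.151313)² + (+0.170967)² + (−0.737203)² = 0.930159
Variance = 0.930159 / 11 = 0.084560
SE* = √0.084560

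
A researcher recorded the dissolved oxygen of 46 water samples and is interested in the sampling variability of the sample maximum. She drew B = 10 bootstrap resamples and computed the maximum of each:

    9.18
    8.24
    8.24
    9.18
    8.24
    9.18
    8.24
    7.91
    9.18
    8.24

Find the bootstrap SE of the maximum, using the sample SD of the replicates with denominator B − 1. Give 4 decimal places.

Bootstrap SE is the standard deviation of the 10 replicate maximums.
Mean of replicates: (9.18 + 8.24 + 8.24 + 9.18 + 8.24 + 9.18 + 8.24 + 7.91 + 9.18 + 8.24) / 10 = 85.83000 / 10 = 8.58300
Sum of squared deviations: (+0.59700)² + (−0.34300)² + (−0.34300)² + (+0.59700)² + (−0.34300)² + (+0.59700)² + (−0.34300)² + (−0.67300)² + (+0.59700)² + (−0.34300)² = 2.46681
Variance = 2.46681 / 9 = 0.27409
SE* = √0.27409

SE* = 0.5235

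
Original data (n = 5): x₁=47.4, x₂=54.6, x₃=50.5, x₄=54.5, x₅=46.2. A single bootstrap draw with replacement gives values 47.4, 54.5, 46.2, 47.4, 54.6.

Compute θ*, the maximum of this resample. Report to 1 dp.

θ* = 54.6

Maximum = 54.6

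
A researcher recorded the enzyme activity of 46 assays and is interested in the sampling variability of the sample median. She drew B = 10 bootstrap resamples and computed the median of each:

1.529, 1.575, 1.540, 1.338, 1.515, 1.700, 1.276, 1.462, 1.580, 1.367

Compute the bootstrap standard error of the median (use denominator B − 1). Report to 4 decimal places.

SE* = 0.1286

Bootstrap SE is the standard deviation of the 10 replicate medians.
Mean of replicates: (1.529 + 1.575 + 1.540 + 1.338 + 1.515 + 1.700 + 1.276 + 1.462 + 1.580 + 1.367) / 10 = 14.88200 / 10 = 1.48820
Sum of squared deviations: (+0.04080)² + (+0.08680)² + (+0.05180)² + (−0.15020)² + (+0.02680)² + (+0.21180)² + (−0.21220)² + (−0.02620)² + (+0.09180)² + (−0.12120)² = 0.14885
Variance = 0.14885 / 9 = 0.01654
SE* = √0.01654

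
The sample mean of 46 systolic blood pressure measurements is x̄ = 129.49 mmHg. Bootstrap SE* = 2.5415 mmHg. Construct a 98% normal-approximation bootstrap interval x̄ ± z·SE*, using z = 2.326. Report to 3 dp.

(123.578, 135.402)

Margin = 2.326 × 2.5415 = 5.9115
Interval: 129.49 ± 5.9115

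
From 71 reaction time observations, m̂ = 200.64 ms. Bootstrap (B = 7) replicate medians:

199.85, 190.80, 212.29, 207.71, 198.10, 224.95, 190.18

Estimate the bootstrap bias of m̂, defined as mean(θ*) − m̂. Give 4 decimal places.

mean(θ*) = (199.85 + 190.80 + 212.29 + 207.71 + 198.10 + 224.95 + 190.18) / 7 = 203.41143
bias = 203.41143 − 200.64

bias = +2.7714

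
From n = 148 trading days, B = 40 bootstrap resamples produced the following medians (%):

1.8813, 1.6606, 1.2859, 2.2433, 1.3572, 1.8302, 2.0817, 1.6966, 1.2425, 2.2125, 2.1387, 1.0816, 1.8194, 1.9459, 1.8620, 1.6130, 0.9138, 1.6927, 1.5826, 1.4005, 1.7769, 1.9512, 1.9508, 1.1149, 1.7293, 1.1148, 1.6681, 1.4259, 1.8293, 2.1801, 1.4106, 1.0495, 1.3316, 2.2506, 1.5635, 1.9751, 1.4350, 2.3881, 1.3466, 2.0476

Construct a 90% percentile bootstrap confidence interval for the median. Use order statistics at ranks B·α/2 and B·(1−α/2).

(1.0495, 2.2433)

Sorted replicates: 0.9138, 1.0495, 1.0816, 1.1148, 1.1149, 1.2425, 1.2859, 1.3316, 1.3466, 1.3572, 1.4005, 1.4106, 1.4259, 1.4350, 1.5635, 1.5826, 1.6130, 1.6606, 1.6681, 1.6927, 1.6966, 1.7293, 1.7769, 1.8194, 1.8293, 1.8302, 1.8620, 1.8813, 1.9459, 1.9508, 1.9512, 1.9751, 2.0476, 2.0817, 2.1387, 2.1801, 2.2125, 2.2433, 2.2506, 2.3881
α = 0.10; lower rank = 40 × 0.050 = 2; upper rank = 40 × 0.950 = 38.
The 2nd smallest replicate is 1.0495; the 38th is 2.2433.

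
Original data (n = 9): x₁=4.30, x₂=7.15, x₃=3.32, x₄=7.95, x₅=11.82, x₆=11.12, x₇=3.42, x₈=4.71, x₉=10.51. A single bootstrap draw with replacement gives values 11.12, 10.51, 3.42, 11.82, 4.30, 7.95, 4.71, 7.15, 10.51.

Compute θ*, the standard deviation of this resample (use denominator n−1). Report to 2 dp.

Mean = 7.9433; sum of squared deviations = 83.1136
s² = 83.1136 / 8 = 10.3892
s = √10.3892 = 3.22

θ* = 3.22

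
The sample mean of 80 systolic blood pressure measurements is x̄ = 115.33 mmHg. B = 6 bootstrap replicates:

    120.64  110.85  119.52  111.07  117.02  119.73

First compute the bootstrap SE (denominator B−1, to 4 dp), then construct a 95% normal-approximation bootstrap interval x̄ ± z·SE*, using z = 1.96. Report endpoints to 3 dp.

(106.637, 124.023)

Mean of replicates = 116.4717; sum of squared deviations = 98.3659; SE* = √(98.3659/5) = 4.4354
Margin = 1.96 × 4.4354 = 8.6934
Interval: 115.33 ± 8.6934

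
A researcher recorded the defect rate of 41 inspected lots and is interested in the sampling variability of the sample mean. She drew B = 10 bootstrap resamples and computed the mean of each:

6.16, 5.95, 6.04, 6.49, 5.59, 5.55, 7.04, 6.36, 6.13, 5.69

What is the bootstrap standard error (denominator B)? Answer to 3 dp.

Bootstrap SE is the standard deviation of the 10 replicate means.
Mean of replicates: (6.16 + 5.95 + 6.04 + 6.49 + 5.59 + 5.55 + 7.04 + 6.36 + 6.13 + 5.69) / 10 = 61.0000 / 10 = 6.1000
Sum of squared deviations: (+0.0600)² + (−0.1500)² + (−0.0600)² + (+0.3900)² + (−0.5100)² + (−0.5500)² + (+0.9400)² + (+0.2600)² + (+0.0300)² + (−0.4100)² = 1.8646
Variance = 1.8646 / 10 = 0.1865
SE* = √0.1865

SE* = 0.432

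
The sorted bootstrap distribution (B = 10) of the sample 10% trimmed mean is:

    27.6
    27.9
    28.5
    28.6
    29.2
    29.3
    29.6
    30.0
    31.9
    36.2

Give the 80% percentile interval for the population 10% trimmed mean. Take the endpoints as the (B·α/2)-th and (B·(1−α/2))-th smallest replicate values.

(27.6, 31.9)

α = 0.20; lower rank = 10 × 0.100 = 1; upper rank = 10 × 0.900 = 9.
The 1st smallest replicate is 27.6; the 9th is 31.9.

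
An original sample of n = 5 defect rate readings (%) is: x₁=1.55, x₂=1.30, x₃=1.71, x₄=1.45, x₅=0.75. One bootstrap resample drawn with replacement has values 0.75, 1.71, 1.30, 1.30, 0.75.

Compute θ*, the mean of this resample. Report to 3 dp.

Mean = (0.75 + 1.71 + 1.30 + 1.30 + 0.75) / 5 = 5.810 / 5 = 1.162

θ* = 1.162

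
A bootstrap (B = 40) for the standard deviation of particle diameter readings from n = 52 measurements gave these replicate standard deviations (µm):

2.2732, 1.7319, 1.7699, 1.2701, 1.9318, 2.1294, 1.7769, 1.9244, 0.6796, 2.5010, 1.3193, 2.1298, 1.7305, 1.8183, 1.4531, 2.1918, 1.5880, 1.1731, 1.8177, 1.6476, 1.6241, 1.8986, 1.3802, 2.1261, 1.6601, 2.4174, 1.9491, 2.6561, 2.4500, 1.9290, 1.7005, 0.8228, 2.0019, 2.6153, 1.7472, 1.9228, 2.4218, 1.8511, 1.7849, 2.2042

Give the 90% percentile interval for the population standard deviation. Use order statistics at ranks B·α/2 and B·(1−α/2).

Sorted replicates: 0.6796, 0.8228, 1.1731, 1.2701, 1.3193, 1.3802, 1.4531, 1.5880, 1.6241, 1.6476, 1.6601, 1.7005, 1.7305, 1.7319, 1.7472, 1.7699, 1.7769, 1.7849, 1.8177, 1.8183, 1.8511, 1.8986, 1.9228, 1.9244, 1.9290, 1.9318, 1.9491, 2.0019, 2.1261, 2.1294, 2.1298, 2.1918, 2.2042, 2.2732, 2.4174, 2.4218, 2.4500, 2.5010, 2.6153, 2.6561
α = 0.10; lower rank = 40 × 0.050 = 2; upper rank = 40 × 0.950 = 38.
The 2nd smallest replicate is 0.8228; the 38th is 2.5010.

(0.8228, 2.5010)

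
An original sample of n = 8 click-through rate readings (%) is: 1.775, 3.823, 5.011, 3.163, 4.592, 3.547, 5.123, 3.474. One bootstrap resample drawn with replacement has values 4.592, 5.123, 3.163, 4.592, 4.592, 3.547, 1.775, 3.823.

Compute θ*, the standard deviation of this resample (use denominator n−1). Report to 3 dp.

Mean = 3.9009; sum of squared deviations = 8.1216
s² = 8.1216 / 7 = 1.1602
s = √1.1602 = 1.077

θ* = 1.077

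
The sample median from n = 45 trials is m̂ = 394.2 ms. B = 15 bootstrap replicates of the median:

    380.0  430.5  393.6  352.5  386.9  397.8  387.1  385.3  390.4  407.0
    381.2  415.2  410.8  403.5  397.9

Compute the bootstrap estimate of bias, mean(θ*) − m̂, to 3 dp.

bias = +0.447

mean(θ*) = (380.0 + 430.5 + 393.6 + 352.5 + 386.9 + 397.8 + 387.1 + 385.3 + 390.4 + 407.0 + 381.2 + 415.2 + 410.8 + 403.5 + 397.9) / 15 = 394.6467
bias = 394.6467 − 394.2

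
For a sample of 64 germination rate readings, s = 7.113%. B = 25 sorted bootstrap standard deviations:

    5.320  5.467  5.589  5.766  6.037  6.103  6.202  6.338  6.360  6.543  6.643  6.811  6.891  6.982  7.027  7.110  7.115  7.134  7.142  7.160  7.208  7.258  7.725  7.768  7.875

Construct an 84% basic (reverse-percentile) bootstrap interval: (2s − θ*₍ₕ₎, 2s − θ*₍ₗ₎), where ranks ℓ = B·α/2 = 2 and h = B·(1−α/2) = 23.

Percentile endpoints at ranks 2 and 23: θ*₍2₎ = 5.467, θ*₍23₎ = 7.725.
Basic interval reflects these around s:
  lower = 2 × 7.113 − 7.725 = 6.501
  upper = 2 × 7.113 − 5.467 = 8.759

(6.501, 8.759)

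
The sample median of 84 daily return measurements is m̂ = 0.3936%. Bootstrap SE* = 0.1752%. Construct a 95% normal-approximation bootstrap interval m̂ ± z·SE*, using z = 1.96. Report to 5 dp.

Margin = 1.96 × 0.1752 = 0.343392
Interval: 0.3936 ± 0.343392

(0.05021, 0.73699)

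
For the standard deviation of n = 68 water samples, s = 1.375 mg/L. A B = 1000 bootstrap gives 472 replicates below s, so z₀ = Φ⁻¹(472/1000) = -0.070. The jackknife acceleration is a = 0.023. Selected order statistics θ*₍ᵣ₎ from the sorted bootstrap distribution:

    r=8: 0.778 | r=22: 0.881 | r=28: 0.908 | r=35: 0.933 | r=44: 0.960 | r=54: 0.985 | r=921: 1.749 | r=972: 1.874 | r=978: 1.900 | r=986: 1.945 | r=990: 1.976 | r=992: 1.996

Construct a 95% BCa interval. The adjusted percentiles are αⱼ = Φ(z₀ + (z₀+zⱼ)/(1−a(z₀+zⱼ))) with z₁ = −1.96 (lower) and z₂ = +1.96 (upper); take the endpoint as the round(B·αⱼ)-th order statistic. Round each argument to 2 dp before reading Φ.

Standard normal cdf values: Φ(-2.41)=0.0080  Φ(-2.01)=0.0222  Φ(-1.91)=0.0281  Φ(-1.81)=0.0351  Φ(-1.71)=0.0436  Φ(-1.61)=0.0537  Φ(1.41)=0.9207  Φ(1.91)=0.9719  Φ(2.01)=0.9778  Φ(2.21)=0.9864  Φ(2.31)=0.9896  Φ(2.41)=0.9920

(0.881, 1.874)

Lower: z₀ + z₁ = -0.070 + (-1.960) = -2.030; 1 − a(z₀+z₁) = 1 − (0.023)(-2.030) = 1.0467; argument = -0.070 + (-2.030)/1.0467 = -2.0094 → -2.01.
α₁ = Φ(-2.01) = 0.0222; rank = round(1000 × 0.0222) = 22; θ*₍22₎ = 0.881.
Upper: z₀ + z₂ = 1.890; 1 − a(z₀+z₂) = 0.9565; argument = 1.9059 → 1.91; α₂ = 0.9719; rank = 972; θ*₍972₎ = 1.874.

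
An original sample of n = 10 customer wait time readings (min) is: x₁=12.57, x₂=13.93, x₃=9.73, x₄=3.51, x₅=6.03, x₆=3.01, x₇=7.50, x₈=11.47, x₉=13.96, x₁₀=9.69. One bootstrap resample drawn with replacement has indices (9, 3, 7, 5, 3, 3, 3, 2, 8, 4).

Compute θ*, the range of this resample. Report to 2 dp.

Resample values: 13.96, 9.73, 7.50, 6.03, 9.73, 9.73, 9.73, 13.93, 11.47, 3.51.
Range = 13.96 − 3.51 = 10.45

θ* = 10.45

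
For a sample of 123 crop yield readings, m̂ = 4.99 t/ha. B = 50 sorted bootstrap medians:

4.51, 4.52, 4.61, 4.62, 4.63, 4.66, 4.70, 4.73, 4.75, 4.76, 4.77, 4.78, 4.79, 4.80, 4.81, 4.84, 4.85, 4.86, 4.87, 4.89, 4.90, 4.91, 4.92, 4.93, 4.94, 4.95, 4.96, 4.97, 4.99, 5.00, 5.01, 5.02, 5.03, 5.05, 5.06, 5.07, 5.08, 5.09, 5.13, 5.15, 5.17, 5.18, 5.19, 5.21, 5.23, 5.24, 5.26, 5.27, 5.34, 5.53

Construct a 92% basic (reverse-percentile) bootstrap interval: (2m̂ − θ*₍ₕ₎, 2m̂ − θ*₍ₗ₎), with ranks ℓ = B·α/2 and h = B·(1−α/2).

Percentile endpoints at ranks 2 and 48: θ*₍2₎ = 4.52, θ*₍48₎ = 5.27.
Basic interval reflects these around m̂:
  lower = 2 × 4.99 − 5.27 = 4.71
  upper = 2 × 4.99 − 4.52 = 5.46

(4.71, 5.46)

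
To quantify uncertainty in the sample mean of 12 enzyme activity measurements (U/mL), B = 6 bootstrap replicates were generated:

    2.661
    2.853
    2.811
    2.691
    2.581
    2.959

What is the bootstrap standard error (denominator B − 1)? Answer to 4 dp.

Bootstrap SE is the standard deviation of the 6 replicate means.
Mean of replicates: (2.661 + 2.853 + 2.811 + 2.691 + 2.581 + 2.959) / 6 = 16.55600 / 6 = 2.75933
Sum of squared deviations: (−0.09833)² + (+0.09367)² + (+0.05167)² + (−0.06833)² + (−0.17833)² + (+0.19967)² = 0.09745
Variance = 0.09745 / 5 = 0.01949
SE* = √0.01949

SE* = 0.1396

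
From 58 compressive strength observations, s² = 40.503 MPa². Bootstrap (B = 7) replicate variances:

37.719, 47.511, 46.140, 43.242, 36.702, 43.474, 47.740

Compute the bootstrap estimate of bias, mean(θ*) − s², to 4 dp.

bias = +2.7153

mean(θ*) = (37.719 + 47.511 + 46.140 + 43.242 + 36.702 + 43.474 + 47.740) / 7 = 43.21829
bias = 43.21829 − 40.503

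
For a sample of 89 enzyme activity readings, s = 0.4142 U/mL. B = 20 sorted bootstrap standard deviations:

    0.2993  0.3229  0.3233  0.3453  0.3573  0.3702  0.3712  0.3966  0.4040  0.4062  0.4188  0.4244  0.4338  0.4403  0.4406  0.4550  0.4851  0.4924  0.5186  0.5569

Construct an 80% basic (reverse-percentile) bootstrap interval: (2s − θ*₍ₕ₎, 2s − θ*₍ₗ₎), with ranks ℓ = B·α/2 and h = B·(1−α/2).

Percentile endpoints at ranks 2 and 18: θ*₍2₎ = 0.3229, θ*₍18₎ = 0.4924.
Basic interval reflects these around s:
  lower = 2 × 0.4142 − 0.4924 = 0.3360
  upper = 2 × 0.4142 − 0.3229 = 0.5055

(0.3360, 0.5055)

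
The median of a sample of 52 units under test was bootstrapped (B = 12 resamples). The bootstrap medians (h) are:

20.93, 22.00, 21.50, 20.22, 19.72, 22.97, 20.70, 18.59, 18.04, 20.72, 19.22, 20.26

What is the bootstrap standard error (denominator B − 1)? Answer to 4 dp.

Bootstrap SE is the standard deviation of the 12 replicate medians.
Mean of replicates: (20.93 + 22.00 + 21.50 + 20.22 + 19.72 + 22.97 + 20.70 + 18.59 + 18.04 + 20.72 + 19.22 + 20.26) / 12 = 244.87000 / 12 = 20.40583
Sum of squared deviations: (+0.52417)² + (+1.59417)² + (+1.09417)² + (−0.18583)² + (−0.68583)² + (+2.56417)² + (+0.29417)² + (−1.81583)² + (−2.36583)² + (+0.31417)² + (−1.18583)² + (−0.14583)² = 21.60029
Variance = 21.60029 / 11 = 1.96366
SE* = √1.96366

SE* = 1.4013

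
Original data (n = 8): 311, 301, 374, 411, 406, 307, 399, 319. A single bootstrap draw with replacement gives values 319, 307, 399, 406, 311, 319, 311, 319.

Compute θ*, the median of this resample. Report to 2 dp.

θ* = 319.00

Sorted: 307, 311, 311, 319, 319, 319, 399, 406
Median = average of the two middle values = 319.00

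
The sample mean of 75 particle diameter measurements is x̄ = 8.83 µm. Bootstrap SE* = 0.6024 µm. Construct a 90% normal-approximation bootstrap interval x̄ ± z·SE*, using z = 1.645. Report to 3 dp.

Margin = 1.645 × 0.6024 = 0.9909
Interval: 8.83 ± 0.9909

(7.839, 9.821)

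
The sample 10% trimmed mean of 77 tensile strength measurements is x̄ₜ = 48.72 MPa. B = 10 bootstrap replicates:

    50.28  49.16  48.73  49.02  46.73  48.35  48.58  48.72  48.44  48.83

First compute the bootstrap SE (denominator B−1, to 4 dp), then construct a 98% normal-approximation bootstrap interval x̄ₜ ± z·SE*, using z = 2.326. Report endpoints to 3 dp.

(46.682, 50.758)

Mean of replicates = 48.6840; sum of squared deviations = 6.9114; SE* = √(6.9114/9) = 0.8763
Margin = 2.326 × 0.8763 = 2.0383
Interval: 48.72 ± 2.0383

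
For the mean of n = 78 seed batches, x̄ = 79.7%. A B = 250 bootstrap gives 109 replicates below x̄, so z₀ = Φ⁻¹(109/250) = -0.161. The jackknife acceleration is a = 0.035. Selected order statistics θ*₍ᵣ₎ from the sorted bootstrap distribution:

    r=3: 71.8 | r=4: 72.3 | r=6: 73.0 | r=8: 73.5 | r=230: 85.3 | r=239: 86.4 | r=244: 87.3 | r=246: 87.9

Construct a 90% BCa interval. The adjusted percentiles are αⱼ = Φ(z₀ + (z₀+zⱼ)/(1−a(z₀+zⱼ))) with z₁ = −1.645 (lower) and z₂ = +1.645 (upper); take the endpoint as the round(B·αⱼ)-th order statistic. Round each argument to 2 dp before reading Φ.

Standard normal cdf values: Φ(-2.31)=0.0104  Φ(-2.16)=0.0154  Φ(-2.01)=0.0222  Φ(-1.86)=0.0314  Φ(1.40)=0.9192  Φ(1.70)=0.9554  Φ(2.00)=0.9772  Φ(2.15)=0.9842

Lower: z₀ + z₁ = -0.161 + (-1.645) = -1.806; 1 − a(z₀+z₁) = 1 − (0.035)(-1.806) = 1.0632; argument = -0.161 + (-1.806)/1.0632 = -1.8596 → -1.86.
α₁ = Φ(-1.86) = 0.0314; rank = round(250 × 0.0314) = 8; θ*₍8₎ = 73.5.
Upper: z₀ + z₂ = 1.484; 1 − a(z₀+z₂) = 0.9481; argument = 1.4043 → 1.40; α₂ = 0.9192; rank = 230; θ*₍230₎ = 85.3.

(73.5, 85.3)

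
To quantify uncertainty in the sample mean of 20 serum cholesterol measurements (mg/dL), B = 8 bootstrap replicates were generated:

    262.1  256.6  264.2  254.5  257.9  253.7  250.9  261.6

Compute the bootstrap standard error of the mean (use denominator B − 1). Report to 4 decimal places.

SE* = 4.6376

Bootstrap SE is the standard deviation of the 8 replicate means.
Mean of replicates: (262.1 + 256.6 + 264.2 + 254.5 + 257.9 + 253.7 + 250.9 + 261.6) / 8 = 2061.50000 / 8 = 257.68750
Sum of squared deviations: (+4.41250)² + (−1.08750)² + (+6.51250)² + (−3.18750)² + (+0.21250)² + (−3.98750)² + (−6.78750)² + (+3.91250)² = 150.54875
Variance = 150.54875 / 7 = 21.50696
SE* = √21.50696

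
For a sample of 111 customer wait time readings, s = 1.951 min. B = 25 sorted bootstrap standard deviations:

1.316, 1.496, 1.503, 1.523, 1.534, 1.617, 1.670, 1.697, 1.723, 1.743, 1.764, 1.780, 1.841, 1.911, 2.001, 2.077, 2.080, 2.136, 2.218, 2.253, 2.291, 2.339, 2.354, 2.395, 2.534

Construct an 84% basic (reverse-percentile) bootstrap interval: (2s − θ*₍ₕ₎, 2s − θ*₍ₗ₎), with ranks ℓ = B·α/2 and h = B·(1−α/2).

(1.548, 2.406)

Percentile endpoints at ranks 2 and 23: θ*₍2₎ = 1.496, θ*₍23₎ = 2.354.
Basic interval reflects these around s:
  lower = 2 × 1.951 − 2.354 = 1.548
  upper = 2 × 1.951 − 1.496 = 2.406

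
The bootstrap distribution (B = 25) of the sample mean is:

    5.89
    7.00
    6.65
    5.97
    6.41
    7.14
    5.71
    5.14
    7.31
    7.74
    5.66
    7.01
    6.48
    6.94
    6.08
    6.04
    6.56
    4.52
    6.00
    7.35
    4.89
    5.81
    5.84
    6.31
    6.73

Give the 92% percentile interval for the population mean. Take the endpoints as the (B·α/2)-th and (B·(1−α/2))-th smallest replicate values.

(4.52, 7.35)

Sorted replicates: 4.52, 4.89, 5.14, 5.66, 5.71, 5.81, 5.84, 5.89, 5.97, 6.00, 6.04, 6.08, 6.31, 6.41, 6.48, 6.56, 6.65, 6.73, 6.94, 7.00, 7.01, 7.14, 7.31, 7.35, 7.74
α = 0.08; lower rank = 25 × 0.040 = 1; upper rank = 25 × 0.960 = 24.
The 1st smallest replicate is 4.52; the 24th is 7.35.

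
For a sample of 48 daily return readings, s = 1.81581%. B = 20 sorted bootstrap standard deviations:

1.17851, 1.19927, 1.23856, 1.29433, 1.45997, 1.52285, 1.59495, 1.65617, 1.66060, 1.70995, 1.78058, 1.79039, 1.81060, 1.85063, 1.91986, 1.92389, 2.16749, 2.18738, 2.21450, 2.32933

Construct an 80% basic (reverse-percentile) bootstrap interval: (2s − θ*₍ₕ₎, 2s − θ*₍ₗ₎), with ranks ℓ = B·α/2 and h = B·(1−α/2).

(1.44424, 2.43235)

Percentile endpoints at ranks 2 and 18: θ*₍2₎ = 1.19927, θ*₍18₎ = 2.18738.
Basic interval reflects these around s:
  lower = 2 × 1.81581 − 2.18738 = 1.44424
  upper = 2 × 1.81581 − 1.19927 = 2.43235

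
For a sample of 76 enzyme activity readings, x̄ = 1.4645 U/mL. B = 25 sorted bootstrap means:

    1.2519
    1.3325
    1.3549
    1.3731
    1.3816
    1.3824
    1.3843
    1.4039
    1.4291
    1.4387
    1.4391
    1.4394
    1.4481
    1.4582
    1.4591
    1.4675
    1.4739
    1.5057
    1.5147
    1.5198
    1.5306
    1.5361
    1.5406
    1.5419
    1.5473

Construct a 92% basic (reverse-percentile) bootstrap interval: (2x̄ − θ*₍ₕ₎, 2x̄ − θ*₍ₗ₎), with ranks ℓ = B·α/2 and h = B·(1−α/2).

Percentile endpoints at ranks 1 and 24: θ*₍1₎ = 1.2519, θ*₍24₎ = 1.5419.
Basic interval reflects these around x̄:
  lower = 2 × 1.4645 − 1.5419 = 1.3871
  upper = 2 × 1.4645 − 1.2519 = 1.6771

(1.3871, 1.6771)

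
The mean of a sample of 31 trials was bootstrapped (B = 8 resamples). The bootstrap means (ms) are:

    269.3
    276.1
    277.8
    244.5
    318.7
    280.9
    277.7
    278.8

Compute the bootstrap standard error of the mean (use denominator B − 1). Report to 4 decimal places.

SE* = 20.2386

Bootstrap SE is the standard deviation of the 8 replicate means.
Mean of replicates: (269.3 + 276.1 + 277.8 + 244.5 + 318.7 + 280.9 + 277.7 + 278.8) / 8 = 2223.80000 / 8 = 277.97500
Sum of squared deviations: (−8.67500)² + (−1.87500)² + (−0.17500)² + (−33.47500)² + (+40.72500)² + (+2.92500)² + (−0.27500)² + (+0.82500)² = 2867.21500
Variance = 2867.21500 / 7 = 409.60214
SE* = √409.60214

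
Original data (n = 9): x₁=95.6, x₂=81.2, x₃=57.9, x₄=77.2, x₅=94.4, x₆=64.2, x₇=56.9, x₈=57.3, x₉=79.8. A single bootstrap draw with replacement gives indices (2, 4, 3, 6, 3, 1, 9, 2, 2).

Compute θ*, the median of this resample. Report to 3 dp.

Resample values: 81.2, 77.2, 57.9, 64.2, 57.9, 95.6, 79.8, 81.2, 81.2.
Sorted: 57.9, 57.9, 64.2, 77.2, 79.8, 81.2, 81.2, 81.2, 95.6
Median = middle value = 79.800

θ* = 79.800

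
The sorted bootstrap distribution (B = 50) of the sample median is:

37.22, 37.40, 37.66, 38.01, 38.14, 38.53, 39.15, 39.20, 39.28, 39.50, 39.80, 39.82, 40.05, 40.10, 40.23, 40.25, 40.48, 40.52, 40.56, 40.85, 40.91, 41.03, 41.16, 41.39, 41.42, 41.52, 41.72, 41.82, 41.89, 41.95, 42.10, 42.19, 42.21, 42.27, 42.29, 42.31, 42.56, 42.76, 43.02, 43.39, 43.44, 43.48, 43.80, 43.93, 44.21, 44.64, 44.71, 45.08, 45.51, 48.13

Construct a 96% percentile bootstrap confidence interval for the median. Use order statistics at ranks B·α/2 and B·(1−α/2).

α = 0.04; lower rank = 50 × 0.020 = 1; upper rank = 50 × 0.980 = 49.
The 1st smallest replicate is 37.22; the 49th is 45.51.

(37.22, 45.51)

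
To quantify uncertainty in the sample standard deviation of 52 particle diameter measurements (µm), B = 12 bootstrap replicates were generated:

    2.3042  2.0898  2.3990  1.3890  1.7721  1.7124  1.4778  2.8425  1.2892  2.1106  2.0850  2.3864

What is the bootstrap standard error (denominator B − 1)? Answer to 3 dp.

SE* = 0.469

Bootstrap SE is the standard deviation of the 12 replicate standard deviations.
Mean of replicates: (2.3042 + 2.0898 + 2.3990 + 1.3890 + 1.7721 + 1.7124 + 1.4778 + 2.8425 + 1.2892 + 2.1106 + 2.0850 + 2.3864) / 12 = 23.85800 / 12 = 1.98817
Sum of squared deviations: (+0.31603)² + (+0.10163)² + (+0.41083)² + (−0.59917)² + (−0.21607)² + (−0.27577)² + (−0.51037)² + (+0.85433)² + (−0.69897)² + (+0.12243)² + (+0.09683)² + (+0.39823)² = 2.42259
Variance = 2.42259 / 11 = 0.22024
SE* = √0.22024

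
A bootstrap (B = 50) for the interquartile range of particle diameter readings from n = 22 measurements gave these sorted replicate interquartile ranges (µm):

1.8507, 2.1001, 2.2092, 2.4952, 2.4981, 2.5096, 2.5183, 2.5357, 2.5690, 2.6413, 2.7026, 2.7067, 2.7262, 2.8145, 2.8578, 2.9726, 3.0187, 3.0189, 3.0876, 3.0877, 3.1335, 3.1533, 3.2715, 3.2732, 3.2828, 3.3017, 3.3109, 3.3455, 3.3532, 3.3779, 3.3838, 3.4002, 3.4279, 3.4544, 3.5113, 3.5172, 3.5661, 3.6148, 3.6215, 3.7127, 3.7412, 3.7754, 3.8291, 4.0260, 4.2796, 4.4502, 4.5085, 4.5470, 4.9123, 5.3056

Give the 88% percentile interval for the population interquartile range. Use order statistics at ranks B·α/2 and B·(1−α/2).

(2.2092, 4.5085)

α = 0.12; lower rank = 50 × 0.060 = 3; upper rank = 50 × 0.940 = 47.
The 3rd smallest replicate is 2.2092; the 47th is 4.5085.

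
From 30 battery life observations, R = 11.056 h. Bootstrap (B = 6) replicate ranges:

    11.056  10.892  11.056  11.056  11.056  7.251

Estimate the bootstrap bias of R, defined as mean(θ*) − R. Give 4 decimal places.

mean(θ*) = (11.056 + 10.892 + 11.056 + 11.056 + 11.056 + 7.251) / 6 = 10.39450
bias = 10.39450 − 11.056

bias = −0.6615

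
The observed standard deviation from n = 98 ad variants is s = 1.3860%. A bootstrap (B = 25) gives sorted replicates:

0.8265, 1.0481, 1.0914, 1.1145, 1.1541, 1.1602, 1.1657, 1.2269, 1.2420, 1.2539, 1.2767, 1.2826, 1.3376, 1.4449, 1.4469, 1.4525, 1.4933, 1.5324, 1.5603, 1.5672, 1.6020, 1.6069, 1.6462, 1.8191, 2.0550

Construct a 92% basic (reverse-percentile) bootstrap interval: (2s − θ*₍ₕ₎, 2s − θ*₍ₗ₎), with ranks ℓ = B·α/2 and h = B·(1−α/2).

(0.9529, 1.9455)

Percentile endpoints at ranks 1 and 24: θ*₍1₎ = 0.8265, θ*₍24₎ = 1.8191.
Basic interval reflects these around s:
  lower = 2 × 1.3860 − 1.8191 = 0.9529
  upper = 2 × 1.3860 − 0.8265 = 1.9455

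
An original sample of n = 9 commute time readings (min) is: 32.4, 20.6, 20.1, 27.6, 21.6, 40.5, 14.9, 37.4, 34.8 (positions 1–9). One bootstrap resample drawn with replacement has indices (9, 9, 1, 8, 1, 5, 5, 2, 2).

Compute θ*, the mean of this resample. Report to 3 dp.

Resample values: 34.8, 34.8, 32.4, 37.4, 32.4, 21.6, 21.6, 20.6, 20.6.
Mean = (34.8 + 34.8 + 32.4 + 37.4 + 32.4 + 21.6 + 21.6 + 20.6 + 20.6) / 9 = 256.20 / 9 = 28.467

θ* = 28.467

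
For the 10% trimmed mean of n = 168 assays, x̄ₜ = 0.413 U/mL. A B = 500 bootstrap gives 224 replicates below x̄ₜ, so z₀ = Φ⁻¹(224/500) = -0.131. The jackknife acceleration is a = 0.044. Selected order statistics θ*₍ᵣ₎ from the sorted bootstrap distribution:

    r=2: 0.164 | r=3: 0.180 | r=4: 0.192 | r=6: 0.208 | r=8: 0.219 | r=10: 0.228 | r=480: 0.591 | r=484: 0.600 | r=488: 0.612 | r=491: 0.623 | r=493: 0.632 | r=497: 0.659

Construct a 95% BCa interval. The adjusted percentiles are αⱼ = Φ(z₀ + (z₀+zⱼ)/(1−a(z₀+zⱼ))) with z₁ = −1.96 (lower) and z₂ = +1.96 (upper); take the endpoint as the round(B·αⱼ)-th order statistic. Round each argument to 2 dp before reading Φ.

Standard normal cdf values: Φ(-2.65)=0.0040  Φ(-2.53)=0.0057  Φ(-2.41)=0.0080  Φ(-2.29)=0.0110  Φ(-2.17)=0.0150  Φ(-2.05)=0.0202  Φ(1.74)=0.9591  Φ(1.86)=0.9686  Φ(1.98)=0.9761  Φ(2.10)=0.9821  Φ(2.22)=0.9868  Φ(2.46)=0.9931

Lower: z₀ + z₁ = -0.131 + (-1.960) = -2.091; 1 − a(z₀+z₁) = 1 − (0.044)(-2.091) = 1.0920; argument = -0.131 + (-2.091)/1.0920 = -2.0458 → -2.05.
α₁ = Φ(-2.05) = 0.0202; rank = round(500 × 0.0202) = 10; θ*₍10₎ = 0.228.
Upper: z₀ + z₂ = 1.829; 1 − a(z₀+z₂) = 0.9195; argument = 1.8581 → 1.86; α₂ = 0.9686; rank = 484; θ*₍484₎ = 0.600.

(0.228, 0.600)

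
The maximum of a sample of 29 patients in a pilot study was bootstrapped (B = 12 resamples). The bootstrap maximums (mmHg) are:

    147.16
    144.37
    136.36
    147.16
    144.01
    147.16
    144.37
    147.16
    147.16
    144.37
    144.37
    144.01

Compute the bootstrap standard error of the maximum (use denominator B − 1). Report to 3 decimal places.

SE* = 3.031

Bootstrap SE is the standard deviation of the 12 replicate maximums.
Mean of replicates: (147.16 + 144.37 + 136.36 + 147.16 + 144.01 + 147.16 + 144.37 + 147.16 + 147.16 + 144.37 + 144.37 + 144.01) / 12 = 1737.6600 / 12 = 144.8050
Sum of squared deviations: (+2.3550)² + (−0.4350)² + (−8.4450)² + (+2.3550)² + (−0.7950)² + (+2.3550)² + (−0.4350)² + (+2.3550)² + (+2.3550)² + (−0.4350)² + (−0.4350)² + (−0.7950)² = 101.0691
Variance = 101.0691 / 11 = 9.1881
SE* = √9.1881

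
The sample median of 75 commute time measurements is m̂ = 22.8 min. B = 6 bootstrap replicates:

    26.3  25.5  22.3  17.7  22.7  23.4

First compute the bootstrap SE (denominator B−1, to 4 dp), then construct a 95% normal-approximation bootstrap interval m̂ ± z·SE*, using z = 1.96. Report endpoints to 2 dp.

Mean of replicates = 22.9833; sum of squared deviations = 45.9683; SE* = √(45.9683/5) = 3.0321
Margin = 1.96 × 3.0321 = 5.943
Interval: 22.8 ± 5.943

(16.86, 28.74)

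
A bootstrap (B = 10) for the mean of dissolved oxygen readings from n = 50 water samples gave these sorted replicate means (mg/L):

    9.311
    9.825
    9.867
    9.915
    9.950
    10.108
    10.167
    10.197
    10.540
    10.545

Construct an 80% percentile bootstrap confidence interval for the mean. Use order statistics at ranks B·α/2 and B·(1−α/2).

α = 0.20; lower rank = 10 × 0.100 = 1; upper rank = 10 × 0.900 = 9.
The 1st smallest replicate is 9.311; the 9th is 10.540.

(9.311, 10.540)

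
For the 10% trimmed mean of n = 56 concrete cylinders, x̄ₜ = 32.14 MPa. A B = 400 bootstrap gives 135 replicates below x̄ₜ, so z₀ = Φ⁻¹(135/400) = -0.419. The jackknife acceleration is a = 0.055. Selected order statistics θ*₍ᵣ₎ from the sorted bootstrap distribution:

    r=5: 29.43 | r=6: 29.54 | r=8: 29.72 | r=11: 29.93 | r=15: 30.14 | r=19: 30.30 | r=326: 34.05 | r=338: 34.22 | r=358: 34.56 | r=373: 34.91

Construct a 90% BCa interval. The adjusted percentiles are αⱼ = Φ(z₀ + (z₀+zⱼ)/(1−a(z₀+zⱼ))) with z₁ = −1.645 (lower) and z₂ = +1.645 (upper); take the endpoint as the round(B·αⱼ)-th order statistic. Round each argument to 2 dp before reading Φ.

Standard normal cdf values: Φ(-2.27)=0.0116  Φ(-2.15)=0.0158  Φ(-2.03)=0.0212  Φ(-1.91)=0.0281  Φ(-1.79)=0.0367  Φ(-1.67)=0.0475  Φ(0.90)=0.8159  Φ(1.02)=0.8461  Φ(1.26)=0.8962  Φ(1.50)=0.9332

(29.43, 34.05)

Lower: z₀ + z₁ = -0.419 + (-1.645) = -2.064; 1 − a(z₀+z₁) = 1 − (0.055)(-2.064) = 1.1135; argument = -0.419 + (-2.064)/1.1135 = -2.2726 → -2.27.
α₁ = Φ(-2.27) = 0.0116; rank = round(400 × 0.0116) = 5; θ*₍5₎ = 29.43.
Upper: z₀ + z₂ = 1.226; 1 − a(z₀+z₂) = 0.9326; argument = 0.8956 → 0.90; α₂ = 0.8159; rank = 326; θ*₍326₎ = 34.05.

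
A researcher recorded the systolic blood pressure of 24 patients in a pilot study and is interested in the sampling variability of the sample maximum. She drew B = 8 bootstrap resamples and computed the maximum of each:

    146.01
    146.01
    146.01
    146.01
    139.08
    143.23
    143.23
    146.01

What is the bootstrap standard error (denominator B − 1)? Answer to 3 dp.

Bootstrap SE is the standard deviation of the 8 replicate maximums.
Mean of replicates: (146.01 + 146.01 + 146.01 + 146.01 + 139.08 + 143.23 + 143.23 + 146.01) / 8 = 1155.5900 / 8 = 144.4487
Sum of squared deviations: (+1.5613)² + (+1.5613)² + (+1.5613)² + (+1.5613)² + (−5.3687)² + (−1.2188)² + (−1.2188)² + (+1.5613)² = 43.9817
Variance = 43.9817 / 7 = 6.2831
SE* = √6.2831

SE* = 2.507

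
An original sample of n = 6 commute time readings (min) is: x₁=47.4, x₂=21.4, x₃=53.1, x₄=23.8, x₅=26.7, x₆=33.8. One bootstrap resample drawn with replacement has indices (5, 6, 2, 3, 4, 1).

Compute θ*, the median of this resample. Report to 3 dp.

θ* = 30.250

Resample values: 26.7, 33.8, 21.4, 53.1, 23.8, 47.4.
Sorted: 21.4, 23.8, 26.7, 33.8, 47.4, 53.1
Median = average of the two middle values = 30.250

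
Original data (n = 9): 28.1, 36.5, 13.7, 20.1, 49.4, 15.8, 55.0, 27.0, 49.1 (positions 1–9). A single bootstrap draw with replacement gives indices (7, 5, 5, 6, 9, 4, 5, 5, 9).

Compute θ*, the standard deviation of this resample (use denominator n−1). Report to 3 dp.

Resample values: 55.0, 49.4, 49.4, 15.8, 49.1, 20.1, 49.4, 49.4, 49.1.
Mean = 42.9667; sum of squared deviations = 1646.5000
s² = 1646.5000 / 8 = 205.8125
s = √205.8125 = 14.346

θ* = 14.346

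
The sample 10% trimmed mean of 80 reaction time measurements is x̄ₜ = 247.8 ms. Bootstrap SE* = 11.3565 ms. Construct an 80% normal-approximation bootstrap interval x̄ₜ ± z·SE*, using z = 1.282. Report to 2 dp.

Margin = 1.282 × 11.3565 = 14.559
Interval: 247.8 ± 14.559

(233.24, 262.36)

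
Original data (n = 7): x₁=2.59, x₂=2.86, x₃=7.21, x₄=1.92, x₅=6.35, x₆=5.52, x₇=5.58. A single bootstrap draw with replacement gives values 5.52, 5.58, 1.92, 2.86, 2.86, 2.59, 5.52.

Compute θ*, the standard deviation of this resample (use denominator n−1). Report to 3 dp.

θ* = 1.625

Mean = 3.8357; sum of squared deviations = 15.8420
s² = 15.8420 / 6 = 2.6403
s = √2.6403 = 1.625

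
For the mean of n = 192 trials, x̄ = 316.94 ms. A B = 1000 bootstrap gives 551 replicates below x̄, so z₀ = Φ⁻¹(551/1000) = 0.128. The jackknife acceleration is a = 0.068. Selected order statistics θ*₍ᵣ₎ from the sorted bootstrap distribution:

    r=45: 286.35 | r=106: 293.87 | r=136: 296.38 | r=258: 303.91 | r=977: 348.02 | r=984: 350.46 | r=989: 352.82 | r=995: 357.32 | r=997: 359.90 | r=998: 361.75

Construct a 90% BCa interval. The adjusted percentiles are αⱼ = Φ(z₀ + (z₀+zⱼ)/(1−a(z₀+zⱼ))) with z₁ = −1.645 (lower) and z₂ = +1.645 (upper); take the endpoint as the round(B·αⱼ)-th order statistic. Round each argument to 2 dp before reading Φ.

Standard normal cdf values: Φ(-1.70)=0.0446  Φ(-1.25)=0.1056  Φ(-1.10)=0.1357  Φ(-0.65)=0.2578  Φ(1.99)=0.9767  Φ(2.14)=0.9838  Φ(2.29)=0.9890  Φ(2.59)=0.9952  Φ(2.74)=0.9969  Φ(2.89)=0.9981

(293.87, 350.46)

Lower: z₀ + z₁ = 0.128 + (-1.645) = -1.517; 1 − a(z₀+z₁) = 1 − (0.068)(-1.517) = 1.1032; argument = 0.128 + (-1.517)/1.1032 = -1.2471 → -1.25.
α₁ = Φ(-1.25) = 0.1056; rank = round(1000 × 0.1056) = 106; θ*₍106₎ = 293.87.
Upper: z₀ + z₂ = 1.773; 1 − a(z₀+z₂) = 0.8794; argument = 2.1441 → 2.14; α₂ = 0.9838; rank = 984; θ*₍984₎ = 350.46.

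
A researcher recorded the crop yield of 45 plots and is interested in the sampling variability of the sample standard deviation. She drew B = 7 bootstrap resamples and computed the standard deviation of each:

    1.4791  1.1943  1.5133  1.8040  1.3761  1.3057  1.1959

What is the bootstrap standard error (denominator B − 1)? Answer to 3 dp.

Bootstrap SE is the standard deviation of the 7 replicate standard deviations.
Mean of replicates: (1.4791 + 1.1943 + 1.5133 + 1.8040 + 1.3761 + 1.3057 + 1.1959) / 7 = 9.86840 / 7 = 1.40977
Sum of squared deviations: (+0.06933)² + (−0.21547)² + (+0.10353)² + (+0.39423)² + (−0.03367)² + (−0.10407)² + (−0.21387)² = 0.27507
Variance = 0.27507 / 6 = 0.04585
SE* = √0.04585

SE* = 0.214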